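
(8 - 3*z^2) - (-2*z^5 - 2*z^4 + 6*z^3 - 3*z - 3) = 2*z^5 + 2*z^4 - 6*z^3 - 3*z^2 + 3*z + 11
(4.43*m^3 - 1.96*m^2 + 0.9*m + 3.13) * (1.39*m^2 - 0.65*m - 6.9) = 6.1577*m^5 - 5.6039*m^4 - 28.042*m^3 + 17.2897*m^2 - 8.2445*m - 21.597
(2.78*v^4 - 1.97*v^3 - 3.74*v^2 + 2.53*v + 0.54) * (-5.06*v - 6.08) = -14.0668*v^5 - 6.9342*v^4 + 30.902*v^3 + 9.9374*v^2 - 18.1148*v - 3.2832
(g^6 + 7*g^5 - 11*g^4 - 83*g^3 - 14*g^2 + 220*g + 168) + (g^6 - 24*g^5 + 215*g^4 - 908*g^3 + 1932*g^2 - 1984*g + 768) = 2*g^6 - 17*g^5 + 204*g^4 - 991*g^3 + 1918*g^2 - 1764*g + 936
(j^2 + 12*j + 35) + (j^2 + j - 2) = 2*j^2 + 13*j + 33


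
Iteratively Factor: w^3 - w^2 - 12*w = (w)*(w^2 - w - 12) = w*(w - 4)*(w + 3)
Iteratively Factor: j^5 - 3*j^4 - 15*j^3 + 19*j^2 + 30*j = (j - 5)*(j^4 + 2*j^3 - 5*j^2 - 6*j) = (j - 5)*(j - 2)*(j^3 + 4*j^2 + 3*j) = j*(j - 5)*(j - 2)*(j^2 + 4*j + 3) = j*(j - 5)*(j - 2)*(j + 1)*(j + 3)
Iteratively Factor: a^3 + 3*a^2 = (a)*(a^2 + 3*a) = a^2*(a + 3)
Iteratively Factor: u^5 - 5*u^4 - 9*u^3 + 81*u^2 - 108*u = (u - 3)*(u^4 - 2*u^3 - 15*u^2 + 36*u) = (u - 3)*(u + 4)*(u^3 - 6*u^2 + 9*u) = (u - 3)^2*(u + 4)*(u^2 - 3*u) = (u - 3)^3*(u + 4)*(u)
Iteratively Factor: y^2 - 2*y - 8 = (y - 4)*(y + 2)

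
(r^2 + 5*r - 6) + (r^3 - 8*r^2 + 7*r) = r^3 - 7*r^2 + 12*r - 6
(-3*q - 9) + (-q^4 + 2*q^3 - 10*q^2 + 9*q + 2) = -q^4 + 2*q^3 - 10*q^2 + 6*q - 7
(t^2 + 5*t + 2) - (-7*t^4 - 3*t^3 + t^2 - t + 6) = 7*t^4 + 3*t^3 + 6*t - 4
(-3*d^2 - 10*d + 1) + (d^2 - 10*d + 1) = -2*d^2 - 20*d + 2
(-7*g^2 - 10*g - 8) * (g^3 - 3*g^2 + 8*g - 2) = -7*g^5 + 11*g^4 - 34*g^3 - 42*g^2 - 44*g + 16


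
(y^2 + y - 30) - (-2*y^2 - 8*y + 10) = 3*y^2 + 9*y - 40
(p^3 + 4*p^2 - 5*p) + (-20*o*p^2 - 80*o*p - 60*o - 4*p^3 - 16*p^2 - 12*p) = -20*o*p^2 - 80*o*p - 60*o - 3*p^3 - 12*p^2 - 17*p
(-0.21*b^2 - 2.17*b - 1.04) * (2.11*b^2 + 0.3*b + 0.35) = -0.4431*b^4 - 4.6417*b^3 - 2.9189*b^2 - 1.0715*b - 0.364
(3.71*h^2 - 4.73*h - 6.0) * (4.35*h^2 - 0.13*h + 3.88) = 16.1385*h^4 - 21.0578*h^3 - 11.0903*h^2 - 17.5724*h - 23.28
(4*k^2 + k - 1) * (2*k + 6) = 8*k^3 + 26*k^2 + 4*k - 6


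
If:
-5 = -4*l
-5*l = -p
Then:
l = 5/4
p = 25/4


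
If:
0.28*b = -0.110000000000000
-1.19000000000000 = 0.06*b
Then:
No Solution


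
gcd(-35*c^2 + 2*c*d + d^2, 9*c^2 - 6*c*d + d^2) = 1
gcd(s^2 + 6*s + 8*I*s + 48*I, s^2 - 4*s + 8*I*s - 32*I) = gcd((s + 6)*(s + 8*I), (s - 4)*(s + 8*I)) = s + 8*I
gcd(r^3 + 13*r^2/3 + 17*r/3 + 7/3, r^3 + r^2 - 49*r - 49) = r + 1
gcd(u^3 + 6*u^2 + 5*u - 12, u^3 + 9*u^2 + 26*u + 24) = u^2 + 7*u + 12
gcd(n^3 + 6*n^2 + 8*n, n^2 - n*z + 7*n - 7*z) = 1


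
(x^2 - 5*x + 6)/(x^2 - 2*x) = (x - 3)/x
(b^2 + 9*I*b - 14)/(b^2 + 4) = (b + 7*I)/(b - 2*I)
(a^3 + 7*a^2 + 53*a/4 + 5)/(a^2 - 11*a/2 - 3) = (a^2 + 13*a/2 + 10)/(a - 6)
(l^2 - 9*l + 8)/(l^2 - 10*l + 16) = (l - 1)/(l - 2)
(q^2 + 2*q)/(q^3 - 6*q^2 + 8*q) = (q + 2)/(q^2 - 6*q + 8)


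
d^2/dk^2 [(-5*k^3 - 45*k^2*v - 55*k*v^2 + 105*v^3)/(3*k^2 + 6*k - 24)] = 10*(-11*k^3*v^2 + 18*k^3*v - 12*k^3 + 63*k^2*v^3 - 216*k^2*v + 48*k^2 + 126*k*v^3 - 264*k*v^2 - 192*k + 252*v^3 - 176*v^2 - 576*v)/(3*(k^6 + 6*k^5 - 12*k^4 - 88*k^3 + 96*k^2 + 384*k - 512))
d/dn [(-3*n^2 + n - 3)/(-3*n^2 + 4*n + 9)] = 3*(-3*n^2 - 24*n + 7)/(9*n^4 - 24*n^3 - 38*n^2 + 72*n + 81)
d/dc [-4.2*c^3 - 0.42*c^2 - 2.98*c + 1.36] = -12.6*c^2 - 0.84*c - 2.98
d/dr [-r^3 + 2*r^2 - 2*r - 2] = -3*r^2 + 4*r - 2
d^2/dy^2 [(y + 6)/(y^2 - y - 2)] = 2*((-3*y - 5)*(-y^2 + y + 2) - (y + 6)*(2*y - 1)^2)/(-y^2 + y + 2)^3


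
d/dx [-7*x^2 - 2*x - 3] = -14*x - 2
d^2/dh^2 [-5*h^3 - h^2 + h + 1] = -30*h - 2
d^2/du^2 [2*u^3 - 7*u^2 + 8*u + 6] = 12*u - 14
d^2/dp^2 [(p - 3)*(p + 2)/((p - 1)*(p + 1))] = 2*(-p^3 - 15*p^2 - 3*p - 5)/(p^6 - 3*p^4 + 3*p^2 - 1)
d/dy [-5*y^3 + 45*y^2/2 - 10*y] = -15*y^2 + 45*y - 10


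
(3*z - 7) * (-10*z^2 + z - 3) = -30*z^3 + 73*z^2 - 16*z + 21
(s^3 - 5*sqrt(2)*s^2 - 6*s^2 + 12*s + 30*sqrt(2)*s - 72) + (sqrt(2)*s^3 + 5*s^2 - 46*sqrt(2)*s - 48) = s^3 + sqrt(2)*s^3 - 5*sqrt(2)*s^2 - s^2 - 16*sqrt(2)*s + 12*s - 120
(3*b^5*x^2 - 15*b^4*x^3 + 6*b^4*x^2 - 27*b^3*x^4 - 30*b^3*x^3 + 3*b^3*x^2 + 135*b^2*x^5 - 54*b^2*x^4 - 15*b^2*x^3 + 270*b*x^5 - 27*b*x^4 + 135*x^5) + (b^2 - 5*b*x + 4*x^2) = 3*b^5*x^2 - 15*b^4*x^3 + 6*b^4*x^2 - 27*b^3*x^4 - 30*b^3*x^3 + 3*b^3*x^2 + 135*b^2*x^5 - 54*b^2*x^4 - 15*b^2*x^3 + b^2 + 270*b*x^5 - 27*b*x^4 - 5*b*x + 135*x^5 + 4*x^2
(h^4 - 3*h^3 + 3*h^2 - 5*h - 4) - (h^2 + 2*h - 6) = h^4 - 3*h^3 + 2*h^2 - 7*h + 2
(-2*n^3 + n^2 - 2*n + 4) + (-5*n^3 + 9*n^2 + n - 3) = -7*n^3 + 10*n^2 - n + 1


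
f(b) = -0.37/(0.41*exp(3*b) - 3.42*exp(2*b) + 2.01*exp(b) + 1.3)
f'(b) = -0.37*(-1.23*exp(3*b) + 6.84*exp(2*b) - 2.01*exp(b))/(0.41*exp(3*b) - 3.42*exp(2*b) + 2.01*exp(b) + 1.3)^2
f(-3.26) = -0.27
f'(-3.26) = 0.01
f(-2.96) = -0.27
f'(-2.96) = 0.02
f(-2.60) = -0.26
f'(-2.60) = 0.02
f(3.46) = -0.00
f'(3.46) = 0.00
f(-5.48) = -0.28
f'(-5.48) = 0.00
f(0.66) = 0.08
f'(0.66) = -0.22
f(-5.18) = -0.28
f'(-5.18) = 0.00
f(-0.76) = -0.24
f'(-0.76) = -0.07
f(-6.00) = -0.28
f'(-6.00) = 0.00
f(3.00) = 0.00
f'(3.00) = 0.00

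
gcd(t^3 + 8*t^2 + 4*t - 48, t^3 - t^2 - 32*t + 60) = t^2 + 4*t - 12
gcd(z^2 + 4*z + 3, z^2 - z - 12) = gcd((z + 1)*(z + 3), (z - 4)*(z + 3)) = z + 3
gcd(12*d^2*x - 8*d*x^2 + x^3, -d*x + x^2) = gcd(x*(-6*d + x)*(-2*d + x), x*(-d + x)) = x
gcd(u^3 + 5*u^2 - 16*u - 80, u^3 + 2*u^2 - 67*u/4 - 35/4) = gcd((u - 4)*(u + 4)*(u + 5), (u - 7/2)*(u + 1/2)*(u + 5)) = u + 5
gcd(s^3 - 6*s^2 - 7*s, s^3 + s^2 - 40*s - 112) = s - 7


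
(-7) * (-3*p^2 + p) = 21*p^2 - 7*p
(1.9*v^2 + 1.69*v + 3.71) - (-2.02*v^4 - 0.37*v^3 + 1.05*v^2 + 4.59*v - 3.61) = 2.02*v^4 + 0.37*v^3 + 0.85*v^2 - 2.9*v + 7.32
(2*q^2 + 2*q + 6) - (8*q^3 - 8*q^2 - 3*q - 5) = -8*q^3 + 10*q^2 + 5*q + 11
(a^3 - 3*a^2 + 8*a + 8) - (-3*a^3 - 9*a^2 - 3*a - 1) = 4*a^3 + 6*a^2 + 11*a + 9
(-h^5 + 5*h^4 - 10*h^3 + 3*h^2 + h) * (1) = -h^5 + 5*h^4 - 10*h^3 + 3*h^2 + h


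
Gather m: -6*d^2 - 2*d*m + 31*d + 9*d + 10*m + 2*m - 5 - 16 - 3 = -6*d^2 + 40*d + m*(12 - 2*d) - 24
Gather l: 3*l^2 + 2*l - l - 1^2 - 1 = 3*l^2 + l - 2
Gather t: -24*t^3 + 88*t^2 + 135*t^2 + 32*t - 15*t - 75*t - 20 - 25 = -24*t^3 + 223*t^2 - 58*t - 45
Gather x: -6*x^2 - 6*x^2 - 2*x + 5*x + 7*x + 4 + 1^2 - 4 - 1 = -12*x^2 + 10*x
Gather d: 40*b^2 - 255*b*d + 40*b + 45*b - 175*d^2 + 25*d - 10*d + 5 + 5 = 40*b^2 + 85*b - 175*d^2 + d*(15 - 255*b) + 10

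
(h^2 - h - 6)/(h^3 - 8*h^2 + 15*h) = (h + 2)/(h*(h - 5))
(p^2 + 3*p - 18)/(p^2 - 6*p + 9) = (p + 6)/(p - 3)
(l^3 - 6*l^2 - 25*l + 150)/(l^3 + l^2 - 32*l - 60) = (l - 5)/(l + 2)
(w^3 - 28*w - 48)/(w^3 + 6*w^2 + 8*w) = (w - 6)/w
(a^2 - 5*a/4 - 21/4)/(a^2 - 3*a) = (a + 7/4)/a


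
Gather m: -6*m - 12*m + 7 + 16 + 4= 27 - 18*m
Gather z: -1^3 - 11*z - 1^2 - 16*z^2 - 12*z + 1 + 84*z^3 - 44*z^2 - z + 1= 84*z^3 - 60*z^2 - 24*z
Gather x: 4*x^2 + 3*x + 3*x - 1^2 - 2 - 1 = 4*x^2 + 6*x - 4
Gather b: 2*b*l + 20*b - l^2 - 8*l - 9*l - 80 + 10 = b*(2*l + 20) - l^2 - 17*l - 70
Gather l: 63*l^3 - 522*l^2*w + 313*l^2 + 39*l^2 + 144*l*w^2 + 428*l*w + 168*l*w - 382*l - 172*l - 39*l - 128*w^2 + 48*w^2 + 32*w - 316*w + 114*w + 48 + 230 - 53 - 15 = 63*l^3 + l^2*(352 - 522*w) + l*(144*w^2 + 596*w - 593) - 80*w^2 - 170*w + 210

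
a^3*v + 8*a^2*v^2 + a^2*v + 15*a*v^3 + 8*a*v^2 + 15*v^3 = (a + 3*v)*(a + 5*v)*(a*v + v)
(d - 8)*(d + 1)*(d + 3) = d^3 - 4*d^2 - 29*d - 24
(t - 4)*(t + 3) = t^2 - t - 12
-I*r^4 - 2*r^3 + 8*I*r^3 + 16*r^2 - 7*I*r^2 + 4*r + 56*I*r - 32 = (r - 8)*(r - 4*I)*(r + I)*(-I*r + 1)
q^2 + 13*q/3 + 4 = (q + 4/3)*(q + 3)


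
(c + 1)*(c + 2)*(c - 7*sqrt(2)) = c^3 - 7*sqrt(2)*c^2 + 3*c^2 - 21*sqrt(2)*c + 2*c - 14*sqrt(2)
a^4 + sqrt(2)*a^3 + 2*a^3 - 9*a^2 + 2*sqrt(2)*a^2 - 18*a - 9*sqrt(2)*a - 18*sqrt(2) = (a - 3)*(a + 2)*(a + 3)*(a + sqrt(2))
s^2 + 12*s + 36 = (s + 6)^2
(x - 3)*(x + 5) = x^2 + 2*x - 15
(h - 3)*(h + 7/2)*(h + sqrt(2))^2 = h^4 + h^3/2 + 2*sqrt(2)*h^3 - 17*h^2/2 + sqrt(2)*h^2 - 21*sqrt(2)*h + h - 21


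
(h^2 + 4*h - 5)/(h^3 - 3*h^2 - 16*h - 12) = (-h^2 - 4*h + 5)/(-h^3 + 3*h^2 + 16*h + 12)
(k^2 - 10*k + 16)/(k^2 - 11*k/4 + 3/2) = 4*(k - 8)/(4*k - 3)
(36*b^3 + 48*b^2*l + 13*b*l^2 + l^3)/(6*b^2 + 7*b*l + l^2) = 6*b + l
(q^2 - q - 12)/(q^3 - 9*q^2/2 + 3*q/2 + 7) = 2*(q^2 - q - 12)/(2*q^3 - 9*q^2 + 3*q + 14)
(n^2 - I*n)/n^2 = (n - I)/n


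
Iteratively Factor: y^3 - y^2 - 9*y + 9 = (y - 1)*(y^2 - 9) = (y - 1)*(y + 3)*(y - 3)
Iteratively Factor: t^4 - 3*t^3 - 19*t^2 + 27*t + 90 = (t - 5)*(t^3 + 2*t^2 - 9*t - 18) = (t - 5)*(t + 2)*(t^2 - 9) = (t - 5)*(t + 2)*(t + 3)*(t - 3)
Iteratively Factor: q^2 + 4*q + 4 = (q + 2)*(q + 2)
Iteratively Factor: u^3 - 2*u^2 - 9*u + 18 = (u - 2)*(u^2 - 9) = (u - 2)*(u + 3)*(u - 3)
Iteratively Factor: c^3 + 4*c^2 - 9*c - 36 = (c + 4)*(c^2 - 9) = (c - 3)*(c + 4)*(c + 3)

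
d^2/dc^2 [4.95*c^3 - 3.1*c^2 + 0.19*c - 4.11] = 29.7*c - 6.2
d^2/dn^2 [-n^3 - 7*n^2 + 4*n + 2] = -6*n - 14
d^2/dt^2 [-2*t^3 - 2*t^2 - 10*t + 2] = -12*t - 4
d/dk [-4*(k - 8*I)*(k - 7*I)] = -8*k + 60*I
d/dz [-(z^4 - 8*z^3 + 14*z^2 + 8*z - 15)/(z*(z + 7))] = (-2*z^5 - 13*z^4 + 112*z^3 - 90*z^2 - 30*z - 105)/(z^2*(z^2 + 14*z + 49))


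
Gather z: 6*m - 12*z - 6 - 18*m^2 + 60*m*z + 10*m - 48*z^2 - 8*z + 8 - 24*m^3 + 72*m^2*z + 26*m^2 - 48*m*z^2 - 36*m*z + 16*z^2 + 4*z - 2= -24*m^3 + 8*m^2 + 16*m + z^2*(-48*m - 32) + z*(72*m^2 + 24*m - 16)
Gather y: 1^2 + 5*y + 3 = 5*y + 4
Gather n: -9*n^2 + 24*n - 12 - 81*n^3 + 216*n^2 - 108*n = -81*n^3 + 207*n^2 - 84*n - 12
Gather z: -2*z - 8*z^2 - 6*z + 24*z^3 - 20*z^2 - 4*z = 24*z^3 - 28*z^2 - 12*z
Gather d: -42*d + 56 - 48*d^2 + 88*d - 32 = -48*d^2 + 46*d + 24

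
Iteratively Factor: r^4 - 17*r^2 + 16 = (r - 4)*(r^3 + 4*r^2 - r - 4) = (r - 4)*(r - 1)*(r^2 + 5*r + 4) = (r - 4)*(r - 1)*(r + 4)*(r + 1)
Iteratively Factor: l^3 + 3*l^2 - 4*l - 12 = (l + 3)*(l^2 - 4) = (l + 2)*(l + 3)*(l - 2)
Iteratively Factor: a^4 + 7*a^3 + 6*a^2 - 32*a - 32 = (a - 2)*(a^3 + 9*a^2 + 24*a + 16) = (a - 2)*(a + 1)*(a^2 + 8*a + 16) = (a - 2)*(a + 1)*(a + 4)*(a + 4)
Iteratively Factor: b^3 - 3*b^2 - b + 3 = (b - 1)*(b^2 - 2*b - 3) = (b - 1)*(b + 1)*(b - 3)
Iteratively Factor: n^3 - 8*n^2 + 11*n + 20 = (n - 4)*(n^2 - 4*n - 5) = (n - 4)*(n + 1)*(n - 5)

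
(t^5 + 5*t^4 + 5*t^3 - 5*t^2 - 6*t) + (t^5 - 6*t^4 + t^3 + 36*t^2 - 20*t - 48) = 2*t^5 - t^4 + 6*t^3 + 31*t^2 - 26*t - 48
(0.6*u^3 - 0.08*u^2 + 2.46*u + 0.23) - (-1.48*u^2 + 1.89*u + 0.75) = 0.6*u^3 + 1.4*u^2 + 0.57*u - 0.52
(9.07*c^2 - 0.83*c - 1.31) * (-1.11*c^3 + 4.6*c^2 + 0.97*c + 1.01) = -10.0677*c^5 + 42.6433*c^4 + 6.434*c^3 + 2.3296*c^2 - 2.109*c - 1.3231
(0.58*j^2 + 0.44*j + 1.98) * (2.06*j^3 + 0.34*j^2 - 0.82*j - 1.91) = 1.1948*j^5 + 1.1036*j^4 + 3.7528*j^3 - 0.7954*j^2 - 2.464*j - 3.7818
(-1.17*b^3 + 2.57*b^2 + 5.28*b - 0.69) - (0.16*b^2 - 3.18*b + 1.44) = -1.17*b^3 + 2.41*b^2 + 8.46*b - 2.13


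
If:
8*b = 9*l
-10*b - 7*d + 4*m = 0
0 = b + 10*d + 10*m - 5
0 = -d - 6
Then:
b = 85/13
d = -6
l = 680/117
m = 76/13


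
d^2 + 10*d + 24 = (d + 4)*(d + 6)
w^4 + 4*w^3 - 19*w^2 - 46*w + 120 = (w - 3)*(w - 2)*(w + 4)*(w + 5)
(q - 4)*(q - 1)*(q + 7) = q^3 + 2*q^2 - 31*q + 28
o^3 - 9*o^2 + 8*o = o*(o - 8)*(o - 1)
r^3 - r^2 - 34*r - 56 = (r - 7)*(r + 2)*(r + 4)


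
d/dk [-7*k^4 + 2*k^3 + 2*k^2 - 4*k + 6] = -28*k^3 + 6*k^2 + 4*k - 4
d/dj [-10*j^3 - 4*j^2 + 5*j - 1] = -30*j^2 - 8*j + 5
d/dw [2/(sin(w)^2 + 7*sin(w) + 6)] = -2*(2*sin(w) + 7)*cos(w)/(sin(w)^2 + 7*sin(w) + 6)^2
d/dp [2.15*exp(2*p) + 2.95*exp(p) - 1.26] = (4.3*exp(p) + 2.95)*exp(p)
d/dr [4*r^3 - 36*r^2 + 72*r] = 12*r^2 - 72*r + 72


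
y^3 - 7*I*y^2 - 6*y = y*(y - 6*I)*(y - I)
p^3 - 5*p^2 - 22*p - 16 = (p - 8)*(p + 1)*(p + 2)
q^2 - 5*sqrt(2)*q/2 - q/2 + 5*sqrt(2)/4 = (q - 1/2)*(q - 5*sqrt(2)/2)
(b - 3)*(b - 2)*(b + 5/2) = b^3 - 5*b^2/2 - 13*b/2 + 15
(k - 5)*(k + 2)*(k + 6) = k^3 + 3*k^2 - 28*k - 60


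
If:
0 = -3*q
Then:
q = 0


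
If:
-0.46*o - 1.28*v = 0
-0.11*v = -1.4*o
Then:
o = 0.00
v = 0.00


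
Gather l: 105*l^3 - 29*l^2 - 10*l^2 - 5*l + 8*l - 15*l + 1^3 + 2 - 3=105*l^3 - 39*l^2 - 12*l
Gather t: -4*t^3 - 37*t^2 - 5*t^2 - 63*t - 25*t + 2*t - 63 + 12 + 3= -4*t^3 - 42*t^2 - 86*t - 48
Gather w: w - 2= w - 2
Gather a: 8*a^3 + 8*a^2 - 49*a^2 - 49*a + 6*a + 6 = 8*a^3 - 41*a^2 - 43*a + 6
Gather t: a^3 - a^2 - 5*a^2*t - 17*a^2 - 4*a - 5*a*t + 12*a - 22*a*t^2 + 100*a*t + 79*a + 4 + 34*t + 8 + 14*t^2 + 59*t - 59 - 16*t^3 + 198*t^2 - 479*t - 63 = a^3 - 18*a^2 + 87*a - 16*t^3 + t^2*(212 - 22*a) + t*(-5*a^2 + 95*a - 386) - 110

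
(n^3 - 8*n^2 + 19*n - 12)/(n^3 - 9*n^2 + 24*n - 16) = (n - 3)/(n - 4)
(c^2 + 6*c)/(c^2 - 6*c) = (c + 6)/(c - 6)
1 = 1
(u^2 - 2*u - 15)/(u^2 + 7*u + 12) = (u - 5)/(u + 4)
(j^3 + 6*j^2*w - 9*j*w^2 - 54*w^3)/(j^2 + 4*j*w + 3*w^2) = (j^2 + 3*j*w - 18*w^2)/(j + w)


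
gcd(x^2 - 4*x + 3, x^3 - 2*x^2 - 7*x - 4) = 1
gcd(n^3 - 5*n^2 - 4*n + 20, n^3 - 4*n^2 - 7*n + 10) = n^2 - 3*n - 10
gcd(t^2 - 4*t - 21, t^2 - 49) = t - 7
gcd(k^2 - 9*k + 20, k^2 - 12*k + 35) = k - 5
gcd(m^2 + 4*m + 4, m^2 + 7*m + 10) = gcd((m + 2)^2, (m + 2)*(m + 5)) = m + 2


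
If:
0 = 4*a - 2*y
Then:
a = y/2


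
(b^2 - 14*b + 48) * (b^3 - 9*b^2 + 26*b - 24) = b^5 - 23*b^4 + 200*b^3 - 820*b^2 + 1584*b - 1152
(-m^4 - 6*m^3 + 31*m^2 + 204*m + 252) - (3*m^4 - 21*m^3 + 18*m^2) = -4*m^4 + 15*m^3 + 13*m^2 + 204*m + 252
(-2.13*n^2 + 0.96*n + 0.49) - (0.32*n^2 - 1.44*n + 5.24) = -2.45*n^2 + 2.4*n - 4.75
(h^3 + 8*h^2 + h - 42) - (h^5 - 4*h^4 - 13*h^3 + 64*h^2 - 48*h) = -h^5 + 4*h^4 + 14*h^3 - 56*h^2 + 49*h - 42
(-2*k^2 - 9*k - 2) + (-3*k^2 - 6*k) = -5*k^2 - 15*k - 2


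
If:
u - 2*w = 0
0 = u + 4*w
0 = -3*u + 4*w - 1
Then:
No Solution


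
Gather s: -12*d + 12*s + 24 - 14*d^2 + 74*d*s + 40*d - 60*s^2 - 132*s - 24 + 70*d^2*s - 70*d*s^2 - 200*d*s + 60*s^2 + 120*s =-14*d^2 - 70*d*s^2 + 28*d + s*(70*d^2 - 126*d)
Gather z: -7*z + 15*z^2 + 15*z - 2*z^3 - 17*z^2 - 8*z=-2*z^3 - 2*z^2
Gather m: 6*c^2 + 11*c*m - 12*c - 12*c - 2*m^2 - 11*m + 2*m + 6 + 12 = 6*c^2 - 24*c - 2*m^2 + m*(11*c - 9) + 18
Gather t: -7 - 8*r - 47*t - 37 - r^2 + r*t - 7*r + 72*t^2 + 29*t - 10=-r^2 - 15*r + 72*t^2 + t*(r - 18) - 54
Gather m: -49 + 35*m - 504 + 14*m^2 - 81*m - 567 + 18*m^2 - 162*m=32*m^2 - 208*m - 1120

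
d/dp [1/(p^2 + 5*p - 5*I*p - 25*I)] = (-2*p - 5 + 5*I)/(p^2 + 5*p - 5*I*p - 25*I)^2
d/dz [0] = 0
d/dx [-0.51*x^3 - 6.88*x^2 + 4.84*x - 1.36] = -1.53*x^2 - 13.76*x + 4.84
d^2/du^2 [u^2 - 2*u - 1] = 2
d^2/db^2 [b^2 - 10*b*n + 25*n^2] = 2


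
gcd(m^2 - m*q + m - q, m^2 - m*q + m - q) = -m^2 + m*q - m + q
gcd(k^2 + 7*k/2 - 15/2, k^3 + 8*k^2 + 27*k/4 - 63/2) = k - 3/2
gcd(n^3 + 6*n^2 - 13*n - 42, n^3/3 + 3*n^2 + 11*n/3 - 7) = n + 7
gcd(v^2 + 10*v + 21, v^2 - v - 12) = v + 3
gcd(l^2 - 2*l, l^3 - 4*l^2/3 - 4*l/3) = l^2 - 2*l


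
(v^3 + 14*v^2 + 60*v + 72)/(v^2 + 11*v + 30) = (v^2 + 8*v + 12)/(v + 5)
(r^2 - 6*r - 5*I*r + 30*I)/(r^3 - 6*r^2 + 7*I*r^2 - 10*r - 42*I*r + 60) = (r - 5*I)/(r^2 + 7*I*r - 10)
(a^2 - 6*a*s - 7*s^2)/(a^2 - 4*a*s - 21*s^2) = (a + s)/(a + 3*s)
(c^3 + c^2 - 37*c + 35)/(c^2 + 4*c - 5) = (c^2 + 2*c - 35)/(c + 5)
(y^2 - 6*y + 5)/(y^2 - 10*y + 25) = (y - 1)/(y - 5)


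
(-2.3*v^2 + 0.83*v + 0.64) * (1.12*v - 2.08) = -2.576*v^3 + 5.7136*v^2 - 1.0096*v - 1.3312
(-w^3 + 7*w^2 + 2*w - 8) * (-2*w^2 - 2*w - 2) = 2*w^5 - 12*w^4 - 16*w^3 - 2*w^2 + 12*w + 16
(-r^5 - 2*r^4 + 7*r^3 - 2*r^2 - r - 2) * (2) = -2*r^5 - 4*r^4 + 14*r^3 - 4*r^2 - 2*r - 4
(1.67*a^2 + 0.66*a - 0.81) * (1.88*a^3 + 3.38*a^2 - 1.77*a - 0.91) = 3.1396*a^5 + 6.8854*a^4 - 2.2479*a^3 - 5.4257*a^2 + 0.8331*a + 0.7371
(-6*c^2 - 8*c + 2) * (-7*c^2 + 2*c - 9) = 42*c^4 + 44*c^3 + 24*c^2 + 76*c - 18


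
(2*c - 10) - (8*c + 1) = -6*c - 11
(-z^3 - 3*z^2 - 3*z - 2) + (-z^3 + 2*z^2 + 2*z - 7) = -2*z^3 - z^2 - z - 9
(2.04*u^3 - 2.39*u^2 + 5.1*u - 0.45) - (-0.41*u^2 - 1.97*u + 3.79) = 2.04*u^3 - 1.98*u^2 + 7.07*u - 4.24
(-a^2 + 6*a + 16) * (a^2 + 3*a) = -a^4 + 3*a^3 + 34*a^2 + 48*a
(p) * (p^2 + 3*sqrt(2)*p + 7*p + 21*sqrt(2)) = p^3 + 3*sqrt(2)*p^2 + 7*p^2 + 21*sqrt(2)*p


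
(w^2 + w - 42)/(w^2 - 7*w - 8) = (-w^2 - w + 42)/(-w^2 + 7*w + 8)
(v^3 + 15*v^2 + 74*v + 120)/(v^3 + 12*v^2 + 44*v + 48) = (v + 5)/(v + 2)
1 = 1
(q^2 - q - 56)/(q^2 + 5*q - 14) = (q - 8)/(q - 2)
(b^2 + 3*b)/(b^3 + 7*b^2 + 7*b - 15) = b/(b^2 + 4*b - 5)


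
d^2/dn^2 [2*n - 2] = 0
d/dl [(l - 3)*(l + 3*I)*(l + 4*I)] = 3*l^2 + l*(-6 + 14*I) - 12 - 21*I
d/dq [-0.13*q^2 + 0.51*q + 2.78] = 0.51 - 0.26*q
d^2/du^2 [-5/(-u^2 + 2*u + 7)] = 10*(u^2 - 2*u - 4*(u - 1)^2 - 7)/(-u^2 + 2*u + 7)^3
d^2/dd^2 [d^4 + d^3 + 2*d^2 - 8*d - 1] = 12*d^2 + 6*d + 4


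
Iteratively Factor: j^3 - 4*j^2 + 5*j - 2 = (j - 1)*(j^2 - 3*j + 2) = (j - 2)*(j - 1)*(j - 1)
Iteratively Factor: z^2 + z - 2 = (z - 1)*(z + 2)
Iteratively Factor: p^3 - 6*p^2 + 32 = (p - 4)*(p^2 - 2*p - 8) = (p - 4)*(p + 2)*(p - 4)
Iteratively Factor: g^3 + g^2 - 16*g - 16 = (g + 1)*(g^2 - 16) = (g - 4)*(g + 1)*(g + 4)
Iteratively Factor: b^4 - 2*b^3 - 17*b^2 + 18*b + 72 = (b + 2)*(b^3 - 4*b^2 - 9*b + 36) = (b + 2)*(b + 3)*(b^2 - 7*b + 12) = (b - 3)*(b + 2)*(b + 3)*(b - 4)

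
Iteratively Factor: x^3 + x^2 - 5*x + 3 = (x - 1)*(x^2 + 2*x - 3) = (x - 1)^2*(x + 3)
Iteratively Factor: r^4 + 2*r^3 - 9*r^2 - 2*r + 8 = (r + 4)*(r^3 - 2*r^2 - r + 2) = (r + 1)*(r + 4)*(r^2 - 3*r + 2) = (r - 2)*(r + 1)*(r + 4)*(r - 1)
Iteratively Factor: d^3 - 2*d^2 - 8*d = (d + 2)*(d^2 - 4*d) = d*(d + 2)*(d - 4)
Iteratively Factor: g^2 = (g)*(g)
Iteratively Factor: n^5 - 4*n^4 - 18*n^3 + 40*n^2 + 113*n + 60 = (n + 3)*(n^4 - 7*n^3 + 3*n^2 + 31*n + 20) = (n - 4)*(n + 3)*(n^3 - 3*n^2 - 9*n - 5) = (n - 4)*(n + 1)*(n + 3)*(n^2 - 4*n - 5) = (n - 4)*(n + 1)^2*(n + 3)*(n - 5)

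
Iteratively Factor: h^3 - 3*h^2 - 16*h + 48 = (h + 4)*(h^2 - 7*h + 12) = (h - 4)*(h + 4)*(h - 3)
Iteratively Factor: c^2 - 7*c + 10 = (c - 5)*(c - 2)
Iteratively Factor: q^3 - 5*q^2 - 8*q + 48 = (q + 3)*(q^2 - 8*q + 16) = (q - 4)*(q + 3)*(q - 4)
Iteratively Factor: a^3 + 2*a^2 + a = (a + 1)*(a^2 + a) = a*(a + 1)*(a + 1)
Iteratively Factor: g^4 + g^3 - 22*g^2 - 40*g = (g - 5)*(g^3 + 6*g^2 + 8*g) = g*(g - 5)*(g^2 + 6*g + 8) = g*(g - 5)*(g + 2)*(g + 4)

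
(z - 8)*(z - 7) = z^2 - 15*z + 56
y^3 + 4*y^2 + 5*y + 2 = (y + 1)^2*(y + 2)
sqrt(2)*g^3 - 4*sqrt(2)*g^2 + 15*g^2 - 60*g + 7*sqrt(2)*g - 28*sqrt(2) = (g - 4)*(g + 7*sqrt(2))*(sqrt(2)*g + 1)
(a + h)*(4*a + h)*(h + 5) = 4*a^2*h + 20*a^2 + 5*a*h^2 + 25*a*h + h^3 + 5*h^2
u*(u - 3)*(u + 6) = u^3 + 3*u^2 - 18*u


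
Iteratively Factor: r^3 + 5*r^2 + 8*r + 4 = (r + 1)*(r^2 + 4*r + 4) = (r + 1)*(r + 2)*(r + 2)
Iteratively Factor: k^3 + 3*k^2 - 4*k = (k)*(k^2 + 3*k - 4) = k*(k + 4)*(k - 1)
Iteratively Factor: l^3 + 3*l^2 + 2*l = (l + 1)*(l^2 + 2*l) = (l + 1)*(l + 2)*(l)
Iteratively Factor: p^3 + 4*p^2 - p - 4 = (p + 1)*(p^2 + 3*p - 4) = (p + 1)*(p + 4)*(p - 1)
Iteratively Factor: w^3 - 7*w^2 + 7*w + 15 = (w + 1)*(w^2 - 8*w + 15) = (w - 3)*(w + 1)*(w - 5)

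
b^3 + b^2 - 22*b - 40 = (b - 5)*(b + 2)*(b + 4)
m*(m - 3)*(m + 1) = m^3 - 2*m^2 - 3*m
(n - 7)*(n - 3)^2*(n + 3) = n^4 - 10*n^3 + 12*n^2 + 90*n - 189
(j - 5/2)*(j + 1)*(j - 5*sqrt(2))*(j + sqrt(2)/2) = j^4 - 9*sqrt(2)*j^3/2 - 3*j^3/2 - 15*j^2/2 + 27*sqrt(2)*j^2/4 + 15*j/2 + 45*sqrt(2)*j/4 + 25/2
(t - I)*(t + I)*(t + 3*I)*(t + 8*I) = t^4 + 11*I*t^3 - 23*t^2 + 11*I*t - 24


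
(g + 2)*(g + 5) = g^2 + 7*g + 10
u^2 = u^2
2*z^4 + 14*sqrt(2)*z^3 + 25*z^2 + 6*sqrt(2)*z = z*(z + 6*sqrt(2))*(sqrt(2)*z + 1)^2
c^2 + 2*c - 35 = (c - 5)*(c + 7)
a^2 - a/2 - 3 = (a - 2)*(a + 3/2)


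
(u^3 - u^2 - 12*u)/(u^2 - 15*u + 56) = u*(u^2 - u - 12)/(u^2 - 15*u + 56)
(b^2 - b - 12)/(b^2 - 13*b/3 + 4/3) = 3*(b + 3)/(3*b - 1)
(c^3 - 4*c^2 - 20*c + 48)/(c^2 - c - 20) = (c^2 - 8*c + 12)/(c - 5)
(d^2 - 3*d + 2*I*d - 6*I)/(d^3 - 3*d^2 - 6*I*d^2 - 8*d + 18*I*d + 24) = (d + 2*I)/(d^2 - 6*I*d - 8)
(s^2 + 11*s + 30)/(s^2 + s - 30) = (s + 5)/(s - 5)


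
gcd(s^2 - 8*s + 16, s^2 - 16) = s - 4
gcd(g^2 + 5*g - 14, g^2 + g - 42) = g + 7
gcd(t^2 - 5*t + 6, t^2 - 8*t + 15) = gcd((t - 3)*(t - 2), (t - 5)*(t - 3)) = t - 3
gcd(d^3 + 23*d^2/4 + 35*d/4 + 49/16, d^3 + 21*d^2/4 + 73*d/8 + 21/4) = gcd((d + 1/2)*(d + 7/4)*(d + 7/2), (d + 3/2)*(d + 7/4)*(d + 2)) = d + 7/4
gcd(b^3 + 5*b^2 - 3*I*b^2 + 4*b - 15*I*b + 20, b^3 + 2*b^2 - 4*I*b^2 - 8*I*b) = b - 4*I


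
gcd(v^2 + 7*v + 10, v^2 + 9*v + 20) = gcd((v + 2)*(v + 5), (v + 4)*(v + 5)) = v + 5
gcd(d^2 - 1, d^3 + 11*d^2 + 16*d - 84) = 1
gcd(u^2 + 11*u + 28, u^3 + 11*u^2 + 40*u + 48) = u + 4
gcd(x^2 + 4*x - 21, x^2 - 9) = x - 3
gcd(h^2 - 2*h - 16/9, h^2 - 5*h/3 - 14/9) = h + 2/3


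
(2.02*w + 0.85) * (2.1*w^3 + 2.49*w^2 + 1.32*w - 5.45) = 4.242*w^4 + 6.8148*w^3 + 4.7829*w^2 - 9.887*w - 4.6325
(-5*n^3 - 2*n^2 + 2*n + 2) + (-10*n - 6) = -5*n^3 - 2*n^2 - 8*n - 4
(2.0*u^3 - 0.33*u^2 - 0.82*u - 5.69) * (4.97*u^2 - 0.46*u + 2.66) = 9.94*u^5 - 2.5601*u^4 + 1.3964*u^3 - 28.7799*u^2 + 0.4362*u - 15.1354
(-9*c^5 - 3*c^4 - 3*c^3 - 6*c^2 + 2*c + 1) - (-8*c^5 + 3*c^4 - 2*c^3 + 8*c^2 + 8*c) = -c^5 - 6*c^4 - c^3 - 14*c^2 - 6*c + 1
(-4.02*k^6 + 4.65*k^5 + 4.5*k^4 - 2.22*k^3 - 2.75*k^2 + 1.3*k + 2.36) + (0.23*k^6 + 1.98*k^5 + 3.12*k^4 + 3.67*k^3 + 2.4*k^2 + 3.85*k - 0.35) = -3.79*k^6 + 6.63*k^5 + 7.62*k^4 + 1.45*k^3 - 0.35*k^2 + 5.15*k + 2.01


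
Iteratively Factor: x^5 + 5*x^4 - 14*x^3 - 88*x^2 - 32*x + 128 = (x - 1)*(x^4 + 6*x^3 - 8*x^2 - 96*x - 128) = (x - 1)*(x + 4)*(x^3 + 2*x^2 - 16*x - 32) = (x - 1)*(x + 4)^2*(x^2 - 2*x - 8) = (x - 4)*(x - 1)*(x + 4)^2*(x + 2)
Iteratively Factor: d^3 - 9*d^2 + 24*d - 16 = (d - 4)*(d^2 - 5*d + 4) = (d - 4)*(d - 1)*(d - 4)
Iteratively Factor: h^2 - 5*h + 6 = (h - 3)*(h - 2)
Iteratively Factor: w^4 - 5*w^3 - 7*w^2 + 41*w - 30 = (w + 3)*(w^3 - 8*w^2 + 17*w - 10) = (w - 5)*(w + 3)*(w^2 - 3*w + 2) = (w - 5)*(w - 1)*(w + 3)*(w - 2)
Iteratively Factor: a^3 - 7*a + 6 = (a - 1)*(a^2 + a - 6) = (a - 2)*(a - 1)*(a + 3)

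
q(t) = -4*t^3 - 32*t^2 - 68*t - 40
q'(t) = -12*t^2 - 64*t - 68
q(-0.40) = -17.66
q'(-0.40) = -44.32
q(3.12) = -685.15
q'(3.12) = -384.49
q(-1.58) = 3.33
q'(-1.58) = 3.16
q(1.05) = -151.31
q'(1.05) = -148.43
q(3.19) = -712.40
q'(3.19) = -394.27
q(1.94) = -321.56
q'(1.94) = -237.32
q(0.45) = -77.44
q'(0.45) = -99.23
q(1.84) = -298.38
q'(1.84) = -226.39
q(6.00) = -2464.00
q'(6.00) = -884.00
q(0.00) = -40.00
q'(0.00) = -68.00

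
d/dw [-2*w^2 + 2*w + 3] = 2 - 4*w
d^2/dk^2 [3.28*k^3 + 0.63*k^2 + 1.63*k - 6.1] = 19.68*k + 1.26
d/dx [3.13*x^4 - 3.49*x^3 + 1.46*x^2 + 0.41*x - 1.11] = 12.52*x^3 - 10.47*x^2 + 2.92*x + 0.41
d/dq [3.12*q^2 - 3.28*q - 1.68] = 6.24*q - 3.28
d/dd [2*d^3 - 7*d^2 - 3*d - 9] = 6*d^2 - 14*d - 3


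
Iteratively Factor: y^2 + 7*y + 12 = (y + 3)*(y + 4)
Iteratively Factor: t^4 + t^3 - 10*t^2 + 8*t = (t + 4)*(t^3 - 3*t^2 + 2*t) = t*(t + 4)*(t^2 - 3*t + 2) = t*(t - 2)*(t + 4)*(t - 1)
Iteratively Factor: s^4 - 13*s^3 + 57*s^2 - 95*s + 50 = (s - 2)*(s^3 - 11*s^2 + 35*s - 25) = (s - 5)*(s - 2)*(s^2 - 6*s + 5) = (s - 5)*(s - 2)*(s - 1)*(s - 5)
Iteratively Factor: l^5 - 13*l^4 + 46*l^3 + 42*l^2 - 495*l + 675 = (l - 3)*(l^4 - 10*l^3 + 16*l^2 + 90*l - 225) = (l - 3)*(l + 3)*(l^3 - 13*l^2 + 55*l - 75) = (l - 3)^2*(l + 3)*(l^2 - 10*l + 25) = (l - 5)*(l - 3)^2*(l + 3)*(l - 5)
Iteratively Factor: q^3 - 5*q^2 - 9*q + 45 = (q - 5)*(q^2 - 9) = (q - 5)*(q + 3)*(q - 3)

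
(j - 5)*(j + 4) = j^2 - j - 20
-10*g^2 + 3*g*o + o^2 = (-2*g + o)*(5*g + o)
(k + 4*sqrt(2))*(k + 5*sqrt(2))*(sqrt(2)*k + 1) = sqrt(2)*k^3 + 19*k^2 + 49*sqrt(2)*k + 40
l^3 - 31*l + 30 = (l - 5)*(l - 1)*(l + 6)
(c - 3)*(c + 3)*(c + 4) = c^3 + 4*c^2 - 9*c - 36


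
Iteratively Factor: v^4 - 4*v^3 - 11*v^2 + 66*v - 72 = (v + 4)*(v^3 - 8*v^2 + 21*v - 18) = (v - 2)*(v + 4)*(v^2 - 6*v + 9) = (v - 3)*(v - 2)*(v + 4)*(v - 3)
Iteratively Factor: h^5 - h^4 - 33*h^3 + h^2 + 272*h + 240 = (h + 1)*(h^4 - 2*h^3 - 31*h^2 + 32*h + 240) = (h + 1)*(h + 4)*(h^3 - 6*h^2 - 7*h + 60) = (h + 1)*(h + 3)*(h + 4)*(h^2 - 9*h + 20) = (h - 4)*(h + 1)*(h + 3)*(h + 4)*(h - 5)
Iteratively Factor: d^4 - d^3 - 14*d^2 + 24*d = (d)*(d^3 - d^2 - 14*d + 24) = d*(d - 3)*(d^2 + 2*d - 8) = d*(d - 3)*(d - 2)*(d + 4)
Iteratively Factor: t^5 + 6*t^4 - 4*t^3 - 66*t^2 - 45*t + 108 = (t - 3)*(t^4 + 9*t^3 + 23*t^2 + 3*t - 36) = (t - 3)*(t - 1)*(t^3 + 10*t^2 + 33*t + 36) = (t - 3)*(t - 1)*(t + 3)*(t^2 + 7*t + 12) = (t - 3)*(t - 1)*(t + 3)*(t + 4)*(t + 3)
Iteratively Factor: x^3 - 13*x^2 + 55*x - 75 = (x - 5)*(x^2 - 8*x + 15) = (x - 5)*(x - 3)*(x - 5)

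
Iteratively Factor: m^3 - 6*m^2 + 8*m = (m)*(m^2 - 6*m + 8) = m*(m - 4)*(m - 2)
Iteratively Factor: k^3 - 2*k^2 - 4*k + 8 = (k - 2)*(k^2 - 4) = (k - 2)*(k + 2)*(k - 2)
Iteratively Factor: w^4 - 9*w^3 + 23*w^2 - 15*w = (w - 1)*(w^3 - 8*w^2 + 15*w) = w*(w - 1)*(w^2 - 8*w + 15) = w*(w - 5)*(w - 1)*(w - 3)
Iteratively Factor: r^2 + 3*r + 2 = (r + 2)*(r + 1)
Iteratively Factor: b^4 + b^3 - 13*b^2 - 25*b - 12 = (b - 4)*(b^3 + 5*b^2 + 7*b + 3) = (b - 4)*(b + 1)*(b^2 + 4*b + 3) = (b - 4)*(b + 1)*(b + 3)*(b + 1)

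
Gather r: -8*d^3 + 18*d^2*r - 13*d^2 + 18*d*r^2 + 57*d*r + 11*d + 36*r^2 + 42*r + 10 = -8*d^3 - 13*d^2 + 11*d + r^2*(18*d + 36) + r*(18*d^2 + 57*d + 42) + 10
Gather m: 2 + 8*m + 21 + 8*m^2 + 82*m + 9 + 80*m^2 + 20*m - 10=88*m^2 + 110*m + 22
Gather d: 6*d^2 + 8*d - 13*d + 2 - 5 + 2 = 6*d^2 - 5*d - 1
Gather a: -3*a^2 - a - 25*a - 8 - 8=-3*a^2 - 26*a - 16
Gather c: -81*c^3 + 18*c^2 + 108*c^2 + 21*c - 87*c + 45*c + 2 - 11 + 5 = -81*c^3 + 126*c^2 - 21*c - 4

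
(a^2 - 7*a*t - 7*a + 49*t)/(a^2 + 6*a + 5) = (a^2 - 7*a*t - 7*a + 49*t)/(a^2 + 6*a + 5)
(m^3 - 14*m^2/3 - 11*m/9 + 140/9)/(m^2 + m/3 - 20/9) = (3*m^2 - 19*m + 28)/(3*m - 4)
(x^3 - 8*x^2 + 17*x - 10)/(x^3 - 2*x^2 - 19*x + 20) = (x - 2)/(x + 4)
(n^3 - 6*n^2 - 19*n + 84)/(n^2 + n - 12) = n - 7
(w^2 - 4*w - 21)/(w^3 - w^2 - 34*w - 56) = (w + 3)/(w^2 + 6*w + 8)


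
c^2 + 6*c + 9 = (c + 3)^2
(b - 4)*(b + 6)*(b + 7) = b^3 + 9*b^2 - 10*b - 168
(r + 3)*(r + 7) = r^2 + 10*r + 21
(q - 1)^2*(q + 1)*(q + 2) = q^4 + q^3 - 3*q^2 - q + 2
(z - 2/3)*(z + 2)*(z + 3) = z^3 + 13*z^2/3 + 8*z/3 - 4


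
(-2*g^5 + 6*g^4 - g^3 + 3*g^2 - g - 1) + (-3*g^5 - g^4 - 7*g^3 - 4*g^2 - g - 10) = -5*g^5 + 5*g^4 - 8*g^3 - g^2 - 2*g - 11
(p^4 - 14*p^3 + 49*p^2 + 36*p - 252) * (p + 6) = p^5 - 8*p^4 - 35*p^3 + 330*p^2 - 36*p - 1512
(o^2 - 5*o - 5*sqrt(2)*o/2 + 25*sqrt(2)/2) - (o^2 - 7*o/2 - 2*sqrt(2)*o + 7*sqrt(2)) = -3*o/2 - sqrt(2)*o/2 + 11*sqrt(2)/2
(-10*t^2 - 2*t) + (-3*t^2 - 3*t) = -13*t^2 - 5*t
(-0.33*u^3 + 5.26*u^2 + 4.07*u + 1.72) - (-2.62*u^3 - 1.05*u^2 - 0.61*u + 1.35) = 2.29*u^3 + 6.31*u^2 + 4.68*u + 0.37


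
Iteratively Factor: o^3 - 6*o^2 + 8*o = (o - 2)*(o^2 - 4*o) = (o - 4)*(o - 2)*(o)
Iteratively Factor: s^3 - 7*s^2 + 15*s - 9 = (s - 1)*(s^2 - 6*s + 9) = (s - 3)*(s - 1)*(s - 3)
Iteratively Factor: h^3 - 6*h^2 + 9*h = (h - 3)*(h^2 - 3*h) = h*(h - 3)*(h - 3)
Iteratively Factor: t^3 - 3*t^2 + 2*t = (t - 1)*(t^2 - 2*t) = t*(t - 1)*(t - 2)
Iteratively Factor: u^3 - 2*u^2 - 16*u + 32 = (u - 4)*(u^2 + 2*u - 8) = (u - 4)*(u - 2)*(u + 4)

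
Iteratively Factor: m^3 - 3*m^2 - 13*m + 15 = (m - 5)*(m^2 + 2*m - 3) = (m - 5)*(m + 3)*(m - 1)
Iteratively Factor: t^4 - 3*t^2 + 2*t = (t + 2)*(t^3 - 2*t^2 + t) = t*(t + 2)*(t^2 - 2*t + 1) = t*(t - 1)*(t + 2)*(t - 1)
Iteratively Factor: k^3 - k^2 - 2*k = (k + 1)*(k^2 - 2*k) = (k - 2)*(k + 1)*(k)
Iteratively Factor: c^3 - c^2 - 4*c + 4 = (c - 2)*(c^2 + c - 2) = (c - 2)*(c - 1)*(c + 2)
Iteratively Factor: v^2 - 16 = (v + 4)*(v - 4)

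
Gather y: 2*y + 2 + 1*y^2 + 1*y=y^2 + 3*y + 2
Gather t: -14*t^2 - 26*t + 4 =-14*t^2 - 26*t + 4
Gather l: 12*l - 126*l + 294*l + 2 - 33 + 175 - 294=180*l - 150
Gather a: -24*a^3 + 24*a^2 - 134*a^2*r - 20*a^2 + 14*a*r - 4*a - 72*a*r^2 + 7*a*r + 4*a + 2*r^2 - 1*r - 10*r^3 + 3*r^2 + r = -24*a^3 + a^2*(4 - 134*r) + a*(-72*r^2 + 21*r) - 10*r^3 + 5*r^2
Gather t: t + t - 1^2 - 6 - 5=2*t - 12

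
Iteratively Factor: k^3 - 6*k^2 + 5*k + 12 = (k - 3)*(k^2 - 3*k - 4) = (k - 3)*(k + 1)*(k - 4)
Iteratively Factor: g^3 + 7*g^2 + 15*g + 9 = (g + 3)*(g^2 + 4*g + 3) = (g + 3)^2*(g + 1)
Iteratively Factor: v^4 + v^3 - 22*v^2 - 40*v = (v - 5)*(v^3 + 6*v^2 + 8*v) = (v - 5)*(v + 2)*(v^2 + 4*v) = (v - 5)*(v + 2)*(v + 4)*(v)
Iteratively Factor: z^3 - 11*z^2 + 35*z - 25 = (z - 5)*(z^2 - 6*z + 5) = (z - 5)*(z - 1)*(z - 5)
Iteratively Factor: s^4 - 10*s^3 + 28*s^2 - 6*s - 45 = (s - 3)*(s^3 - 7*s^2 + 7*s + 15) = (s - 3)^2*(s^2 - 4*s - 5) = (s - 5)*(s - 3)^2*(s + 1)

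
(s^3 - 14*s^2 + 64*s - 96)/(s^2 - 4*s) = s - 10 + 24/s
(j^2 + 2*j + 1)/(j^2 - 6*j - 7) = (j + 1)/(j - 7)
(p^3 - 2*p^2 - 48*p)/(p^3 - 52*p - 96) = p/(p + 2)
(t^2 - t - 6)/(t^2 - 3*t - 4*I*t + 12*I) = (t + 2)/(t - 4*I)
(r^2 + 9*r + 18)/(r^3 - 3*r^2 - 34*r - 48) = (r + 6)/(r^2 - 6*r - 16)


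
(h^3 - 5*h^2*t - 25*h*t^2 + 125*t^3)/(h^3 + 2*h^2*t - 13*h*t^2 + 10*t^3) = (h^2 - 10*h*t + 25*t^2)/(h^2 - 3*h*t + 2*t^2)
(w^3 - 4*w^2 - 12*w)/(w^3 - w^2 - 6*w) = (w - 6)/(w - 3)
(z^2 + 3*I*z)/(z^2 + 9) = z/(z - 3*I)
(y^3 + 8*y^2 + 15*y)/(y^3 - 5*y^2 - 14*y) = (y^2 + 8*y + 15)/(y^2 - 5*y - 14)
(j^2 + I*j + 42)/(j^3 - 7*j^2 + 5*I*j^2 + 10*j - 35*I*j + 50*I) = (j^2 + I*j + 42)/(j^3 + j^2*(-7 + 5*I) + j*(10 - 35*I) + 50*I)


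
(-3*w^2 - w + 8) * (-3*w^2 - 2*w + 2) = 9*w^4 + 9*w^3 - 28*w^2 - 18*w + 16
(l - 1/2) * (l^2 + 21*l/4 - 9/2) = l^3 + 19*l^2/4 - 57*l/8 + 9/4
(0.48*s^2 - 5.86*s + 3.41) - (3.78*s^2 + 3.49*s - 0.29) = -3.3*s^2 - 9.35*s + 3.7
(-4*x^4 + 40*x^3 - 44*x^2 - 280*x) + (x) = -4*x^4 + 40*x^3 - 44*x^2 - 279*x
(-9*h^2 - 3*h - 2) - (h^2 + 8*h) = -10*h^2 - 11*h - 2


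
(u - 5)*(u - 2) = u^2 - 7*u + 10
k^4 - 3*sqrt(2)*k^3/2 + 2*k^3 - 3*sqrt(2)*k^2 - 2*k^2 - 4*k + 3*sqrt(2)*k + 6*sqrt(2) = (k + 2)*(k - 3*sqrt(2)/2)*(k - sqrt(2))*(k + sqrt(2))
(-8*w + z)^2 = 64*w^2 - 16*w*z + z^2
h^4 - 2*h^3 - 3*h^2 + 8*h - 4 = (h - 2)*(h - 1)^2*(h + 2)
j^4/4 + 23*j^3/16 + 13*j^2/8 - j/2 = j*(j/4 + 1)*(j - 1/4)*(j + 2)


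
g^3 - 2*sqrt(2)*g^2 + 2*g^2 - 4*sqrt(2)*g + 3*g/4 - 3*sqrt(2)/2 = (g + 1/2)*(g + 3/2)*(g - 2*sqrt(2))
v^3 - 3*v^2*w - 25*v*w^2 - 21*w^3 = (v - 7*w)*(v + w)*(v + 3*w)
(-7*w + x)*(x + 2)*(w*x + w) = -7*w^2*x^2 - 21*w^2*x - 14*w^2 + w*x^3 + 3*w*x^2 + 2*w*x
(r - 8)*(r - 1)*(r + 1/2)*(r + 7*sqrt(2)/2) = r^4 - 17*r^3/2 + 7*sqrt(2)*r^3/2 - 119*sqrt(2)*r^2/4 + 7*r^2/2 + 4*r + 49*sqrt(2)*r/4 + 14*sqrt(2)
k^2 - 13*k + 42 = (k - 7)*(k - 6)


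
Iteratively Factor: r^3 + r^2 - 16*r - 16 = (r + 1)*(r^2 - 16) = (r + 1)*(r + 4)*(r - 4)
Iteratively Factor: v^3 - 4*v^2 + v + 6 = (v + 1)*(v^2 - 5*v + 6) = (v - 3)*(v + 1)*(v - 2)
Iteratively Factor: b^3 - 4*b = (b - 2)*(b^2 + 2*b) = (b - 2)*(b + 2)*(b)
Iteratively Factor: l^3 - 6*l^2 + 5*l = (l)*(l^2 - 6*l + 5) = l*(l - 5)*(l - 1)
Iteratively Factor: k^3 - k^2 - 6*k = (k + 2)*(k^2 - 3*k) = k*(k + 2)*(k - 3)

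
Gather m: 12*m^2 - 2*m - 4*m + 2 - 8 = 12*m^2 - 6*m - 6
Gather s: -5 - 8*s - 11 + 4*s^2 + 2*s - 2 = 4*s^2 - 6*s - 18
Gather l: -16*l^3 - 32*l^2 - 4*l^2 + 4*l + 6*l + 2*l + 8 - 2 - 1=-16*l^3 - 36*l^2 + 12*l + 5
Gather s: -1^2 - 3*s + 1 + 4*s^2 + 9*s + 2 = 4*s^2 + 6*s + 2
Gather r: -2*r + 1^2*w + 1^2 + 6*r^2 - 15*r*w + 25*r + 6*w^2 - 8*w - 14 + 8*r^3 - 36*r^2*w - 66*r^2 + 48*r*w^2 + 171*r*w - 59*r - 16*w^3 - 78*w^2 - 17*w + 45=8*r^3 + r^2*(-36*w - 60) + r*(48*w^2 + 156*w - 36) - 16*w^3 - 72*w^2 - 24*w + 32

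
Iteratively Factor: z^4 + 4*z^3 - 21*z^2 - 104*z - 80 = (z + 4)*(z^3 - 21*z - 20) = (z + 4)^2*(z^2 - 4*z - 5) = (z + 1)*(z + 4)^2*(z - 5)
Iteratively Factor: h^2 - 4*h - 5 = (h - 5)*(h + 1)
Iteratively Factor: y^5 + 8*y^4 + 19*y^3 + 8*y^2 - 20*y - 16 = (y + 2)*(y^4 + 6*y^3 + 7*y^2 - 6*y - 8) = (y + 1)*(y + 2)*(y^3 + 5*y^2 + 2*y - 8) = (y - 1)*(y + 1)*(y + 2)*(y^2 + 6*y + 8) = (y - 1)*(y + 1)*(y + 2)*(y + 4)*(y + 2)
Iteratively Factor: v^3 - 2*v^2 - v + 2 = (v - 2)*(v^2 - 1) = (v - 2)*(v + 1)*(v - 1)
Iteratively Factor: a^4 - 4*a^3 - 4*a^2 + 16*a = (a - 4)*(a^3 - 4*a) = (a - 4)*(a - 2)*(a^2 + 2*a) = a*(a - 4)*(a - 2)*(a + 2)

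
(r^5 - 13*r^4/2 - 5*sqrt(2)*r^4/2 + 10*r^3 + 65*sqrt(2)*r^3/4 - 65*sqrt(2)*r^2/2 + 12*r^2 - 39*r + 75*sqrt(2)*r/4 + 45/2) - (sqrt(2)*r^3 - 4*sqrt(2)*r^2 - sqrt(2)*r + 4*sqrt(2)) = r^5 - 13*r^4/2 - 5*sqrt(2)*r^4/2 + 10*r^3 + 61*sqrt(2)*r^3/4 - 57*sqrt(2)*r^2/2 + 12*r^2 - 39*r + 79*sqrt(2)*r/4 - 4*sqrt(2) + 45/2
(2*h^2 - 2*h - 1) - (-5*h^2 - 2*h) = 7*h^2 - 1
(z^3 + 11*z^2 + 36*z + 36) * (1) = z^3 + 11*z^2 + 36*z + 36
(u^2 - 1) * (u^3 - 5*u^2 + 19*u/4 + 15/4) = u^5 - 5*u^4 + 15*u^3/4 + 35*u^2/4 - 19*u/4 - 15/4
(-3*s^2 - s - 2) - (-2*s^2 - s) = -s^2 - 2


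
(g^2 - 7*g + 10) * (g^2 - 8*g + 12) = g^4 - 15*g^3 + 78*g^2 - 164*g + 120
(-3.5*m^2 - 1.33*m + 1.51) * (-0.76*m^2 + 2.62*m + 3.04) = 2.66*m^4 - 8.1592*m^3 - 15.2722*m^2 - 0.0870000000000002*m + 4.5904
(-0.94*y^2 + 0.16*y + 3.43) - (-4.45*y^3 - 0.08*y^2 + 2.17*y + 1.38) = 4.45*y^3 - 0.86*y^2 - 2.01*y + 2.05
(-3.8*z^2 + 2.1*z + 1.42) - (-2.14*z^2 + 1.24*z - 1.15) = -1.66*z^2 + 0.86*z + 2.57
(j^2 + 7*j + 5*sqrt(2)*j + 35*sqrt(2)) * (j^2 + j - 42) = j^4 + 5*sqrt(2)*j^3 + 8*j^3 - 35*j^2 + 40*sqrt(2)*j^2 - 294*j - 175*sqrt(2)*j - 1470*sqrt(2)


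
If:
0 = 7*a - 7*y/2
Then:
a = y/2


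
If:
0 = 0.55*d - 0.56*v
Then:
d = 1.01818181818182*v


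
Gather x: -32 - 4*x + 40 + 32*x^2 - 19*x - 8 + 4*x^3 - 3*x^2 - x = 4*x^3 + 29*x^2 - 24*x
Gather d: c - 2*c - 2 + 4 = 2 - c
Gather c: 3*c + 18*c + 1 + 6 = 21*c + 7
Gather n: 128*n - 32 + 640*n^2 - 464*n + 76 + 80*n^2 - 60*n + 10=720*n^2 - 396*n + 54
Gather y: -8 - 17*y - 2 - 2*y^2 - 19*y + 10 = -2*y^2 - 36*y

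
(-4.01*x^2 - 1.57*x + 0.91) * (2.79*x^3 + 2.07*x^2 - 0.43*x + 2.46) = -11.1879*x^5 - 12.681*x^4 + 1.0133*x^3 - 7.3058*x^2 - 4.2535*x + 2.2386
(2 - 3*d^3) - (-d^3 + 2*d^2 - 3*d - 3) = -2*d^3 - 2*d^2 + 3*d + 5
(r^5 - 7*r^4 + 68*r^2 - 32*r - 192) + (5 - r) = r^5 - 7*r^4 + 68*r^2 - 33*r - 187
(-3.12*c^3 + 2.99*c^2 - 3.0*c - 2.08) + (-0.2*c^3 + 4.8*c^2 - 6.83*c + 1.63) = -3.32*c^3 + 7.79*c^2 - 9.83*c - 0.45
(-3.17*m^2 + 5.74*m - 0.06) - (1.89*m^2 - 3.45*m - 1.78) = -5.06*m^2 + 9.19*m + 1.72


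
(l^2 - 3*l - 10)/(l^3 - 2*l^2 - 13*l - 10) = 1/(l + 1)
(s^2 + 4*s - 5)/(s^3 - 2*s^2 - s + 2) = (s + 5)/(s^2 - s - 2)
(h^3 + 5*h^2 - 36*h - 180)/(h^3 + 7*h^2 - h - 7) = (h^3 + 5*h^2 - 36*h - 180)/(h^3 + 7*h^2 - h - 7)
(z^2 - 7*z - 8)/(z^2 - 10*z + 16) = (z + 1)/(z - 2)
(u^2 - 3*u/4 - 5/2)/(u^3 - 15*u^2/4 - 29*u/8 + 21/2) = 2*(4*u^2 - 3*u - 10)/(8*u^3 - 30*u^2 - 29*u + 84)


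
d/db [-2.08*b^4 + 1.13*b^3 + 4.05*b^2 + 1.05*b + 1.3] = -8.32*b^3 + 3.39*b^2 + 8.1*b + 1.05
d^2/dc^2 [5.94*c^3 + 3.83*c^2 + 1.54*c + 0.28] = 35.64*c + 7.66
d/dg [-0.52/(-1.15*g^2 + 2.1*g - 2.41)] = (1.092 - 1.196*g)/(1.15*g^2 - 2.1*g + 2.41)^2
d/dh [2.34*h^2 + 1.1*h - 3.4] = 4.68*h + 1.1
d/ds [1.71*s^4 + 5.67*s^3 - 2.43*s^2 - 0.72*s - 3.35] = 6.84*s^3 + 17.01*s^2 - 4.86*s - 0.72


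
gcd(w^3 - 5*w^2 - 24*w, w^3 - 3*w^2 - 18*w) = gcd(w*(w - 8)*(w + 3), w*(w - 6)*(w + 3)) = w^2 + 3*w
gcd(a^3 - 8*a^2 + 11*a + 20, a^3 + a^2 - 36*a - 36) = a + 1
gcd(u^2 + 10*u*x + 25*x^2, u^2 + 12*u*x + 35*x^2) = u + 5*x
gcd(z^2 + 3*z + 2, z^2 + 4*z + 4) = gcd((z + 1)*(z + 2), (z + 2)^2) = z + 2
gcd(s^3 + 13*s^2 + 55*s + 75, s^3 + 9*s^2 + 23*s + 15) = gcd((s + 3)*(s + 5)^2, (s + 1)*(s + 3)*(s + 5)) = s^2 + 8*s + 15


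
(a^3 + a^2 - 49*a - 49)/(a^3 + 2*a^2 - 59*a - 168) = (a^2 - 6*a - 7)/(a^2 - 5*a - 24)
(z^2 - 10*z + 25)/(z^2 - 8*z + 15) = (z - 5)/(z - 3)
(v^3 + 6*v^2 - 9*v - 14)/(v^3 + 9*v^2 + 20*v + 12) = (v^2 + 5*v - 14)/(v^2 + 8*v + 12)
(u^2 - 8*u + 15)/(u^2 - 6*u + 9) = (u - 5)/(u - 3)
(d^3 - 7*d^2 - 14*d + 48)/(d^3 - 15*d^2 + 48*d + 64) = (d^2 + d - 6)/(d^2 - 7*d - 8)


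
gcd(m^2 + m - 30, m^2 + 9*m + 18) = m + 6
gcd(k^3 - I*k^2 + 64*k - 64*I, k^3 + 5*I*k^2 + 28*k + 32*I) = k + 8*I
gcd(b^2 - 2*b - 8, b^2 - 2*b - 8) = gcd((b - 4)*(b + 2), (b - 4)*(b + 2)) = b^2 - 2*b - 8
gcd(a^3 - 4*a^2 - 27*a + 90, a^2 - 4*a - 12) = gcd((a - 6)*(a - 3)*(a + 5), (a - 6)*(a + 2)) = a - 6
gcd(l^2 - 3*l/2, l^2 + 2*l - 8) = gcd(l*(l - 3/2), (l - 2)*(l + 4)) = 1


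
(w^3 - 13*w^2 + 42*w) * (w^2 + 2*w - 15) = w^5 - 11*w^4 + w^3 + 279*w^2 - 630*w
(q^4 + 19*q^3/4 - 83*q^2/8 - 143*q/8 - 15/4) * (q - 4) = q^5 + 3*q^4/4 - 235*q^3/8 + 189*q^2/8 + 271*q/4 + 15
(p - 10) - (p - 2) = -8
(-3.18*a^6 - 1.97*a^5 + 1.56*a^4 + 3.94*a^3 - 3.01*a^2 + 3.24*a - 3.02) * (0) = 0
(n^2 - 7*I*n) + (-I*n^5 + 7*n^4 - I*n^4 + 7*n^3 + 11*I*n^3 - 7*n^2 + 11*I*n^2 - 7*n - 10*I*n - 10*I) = -I*n^5 + 7*n^4 - I*n^4 + 7*n^3 + 11*I*n^3 - 6*n^2 + 11*I*n^2 - 7*n - 17*I*n - 10*I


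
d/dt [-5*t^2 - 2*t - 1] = -10*t - 2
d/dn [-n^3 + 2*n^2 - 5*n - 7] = -3*n^2 + 4*n - 5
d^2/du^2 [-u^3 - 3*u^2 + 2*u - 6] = -6*u - 6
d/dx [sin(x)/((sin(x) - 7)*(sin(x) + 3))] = (cos(x)^2 - 22)*cos(x)/((sin(x) - 7)^2*(sin(x) + 3)^2)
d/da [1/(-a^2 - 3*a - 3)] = (2*a + 3)/(a^2 + 3*a + 3)^2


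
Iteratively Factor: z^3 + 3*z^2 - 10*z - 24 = (z + 2)*(z^2 + z - 12) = (z - 3)*(z + 2)*(z + 4)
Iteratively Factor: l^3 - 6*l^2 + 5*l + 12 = (l - 3)*(l^2 - 3*l - 4) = (l - 4)*(l - 3)*(l + 1)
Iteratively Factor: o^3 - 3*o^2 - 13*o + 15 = (o + 3)*(o^2 - 6*o + 5) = (o - 5)*(o + 3)*(o - 1)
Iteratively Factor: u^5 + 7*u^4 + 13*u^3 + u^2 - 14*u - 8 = (u + 1)*(u^4 + 6*u^3 + 7*u^2 - 6*u - 8) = (u - 1)*(u + 1)*(u^3 + 7*u^2 + 14*u + 8) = (u - 1)*(u + 1)*(u + 2)*(u^2 + 5*u + 4) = (u - 1)*(u + 1)*(u + 2)*(u + 4)*(u + 1)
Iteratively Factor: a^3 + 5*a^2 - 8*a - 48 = (a - 3)*(a^2 + 8*a + 16) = (a - 3)*(a + 4)*(a + 4)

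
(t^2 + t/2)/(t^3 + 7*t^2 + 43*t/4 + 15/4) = 2*t/(2*t^2 + 13*t + 15)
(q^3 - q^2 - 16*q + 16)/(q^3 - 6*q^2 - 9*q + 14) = (q^2 - 16)/(q^2 - 5*q - 14)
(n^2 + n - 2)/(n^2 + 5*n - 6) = (n + 2)/(n + 6)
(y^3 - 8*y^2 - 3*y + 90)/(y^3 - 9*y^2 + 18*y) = (y^2 - 2*y - 15)/(y*(y - 3))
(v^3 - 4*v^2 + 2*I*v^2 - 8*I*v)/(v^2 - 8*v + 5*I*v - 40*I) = v*(v^2 + 2*v*(-2 + I) - 8*I)/(v^2 + v*(-8 + 5*I) - 40*I)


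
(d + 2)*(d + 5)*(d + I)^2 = d^4 + 7*d^3 + 2*I*d^3 + 9*d^2 + 14*I*d^2 - 7*d + 20*I*d - 10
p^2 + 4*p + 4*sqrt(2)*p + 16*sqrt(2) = (p + 4)*(p + 4*sqrt(2))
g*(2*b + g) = 2*b*g + g^2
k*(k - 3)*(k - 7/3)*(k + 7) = k^4 + 5*k^3/3 - 91*k^2/3 + 49*k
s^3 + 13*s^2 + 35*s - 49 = (s - 1)*(s + 7)^2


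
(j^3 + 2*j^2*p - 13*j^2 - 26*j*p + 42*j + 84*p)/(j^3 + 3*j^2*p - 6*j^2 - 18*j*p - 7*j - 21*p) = (j^2 + 2*j*p - 6*j - 12*p)/(j^2 + 3*j*p + j + 3*p)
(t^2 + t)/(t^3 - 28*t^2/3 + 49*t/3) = 3*(t + 1)/(3*t^2 - 28*t + 49)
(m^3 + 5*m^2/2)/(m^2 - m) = m*(2*m + 5)/(2*(m - 1))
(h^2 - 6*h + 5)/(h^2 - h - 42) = (-h^2 + 6*h - 5)/(-h^2 + h + 42)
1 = 1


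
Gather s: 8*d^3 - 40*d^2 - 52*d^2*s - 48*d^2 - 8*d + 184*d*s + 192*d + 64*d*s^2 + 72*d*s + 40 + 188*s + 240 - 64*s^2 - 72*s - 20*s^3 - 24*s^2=8*d^3 - 88*d^2 + 184*d - 20*s^3 + s^2*(64*d - 88) + s*(-52*d^2 + 256*d + 116) + 280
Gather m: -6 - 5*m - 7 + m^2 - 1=m^2 - 5*m - 14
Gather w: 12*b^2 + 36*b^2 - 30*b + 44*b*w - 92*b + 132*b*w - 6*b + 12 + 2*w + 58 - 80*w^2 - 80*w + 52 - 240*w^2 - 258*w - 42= 48*b^2 - 128*b - 320*w^2 + w*(176*b - 336) + 80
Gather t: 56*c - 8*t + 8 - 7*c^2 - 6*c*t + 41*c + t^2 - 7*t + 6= -7*c^2 + 97*c + t^2 + t*(-6*c - 15) + 14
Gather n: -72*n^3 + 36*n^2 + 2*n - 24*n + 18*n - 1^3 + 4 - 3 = -72*n^3 + 36*n^2 - 4*n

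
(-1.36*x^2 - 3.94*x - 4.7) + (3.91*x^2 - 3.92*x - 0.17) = 2.55*x^2 - 7.86*x - 4.87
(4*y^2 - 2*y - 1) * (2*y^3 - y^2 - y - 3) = 8*y^5 - 8*y^4 - 4*y^3 - 9*y^2 + 7*y + 3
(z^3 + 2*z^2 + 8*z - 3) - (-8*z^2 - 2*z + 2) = z^3 + 10*z^2 + 10*z - 5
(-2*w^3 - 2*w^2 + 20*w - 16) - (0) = -2*w^3 - 2*w^2 + 20*w - 16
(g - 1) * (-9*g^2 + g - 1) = -9*g^3 + 10*g^2 - 2*g + 1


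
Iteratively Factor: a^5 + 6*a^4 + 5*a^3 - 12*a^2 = (a + 3)*(a^4 + 3*a^3 - 4*a^2) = (a - 1)*(a + 3)*(a^3 + 4*a^2) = a*(a - 1)*(a + 3)*(a^2 + 4*a) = a^2*(a - 1)*(a + 3)*(a + 4)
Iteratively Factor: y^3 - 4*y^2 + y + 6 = (y + 1)*(y^2 - 5*y + 6) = (y - 2)*(y + 1)*(y - 3)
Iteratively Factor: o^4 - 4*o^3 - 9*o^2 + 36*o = (o - 3)*(o^3 - o^2 - 12*o) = (o - 4)*(o - 3)*(o^2 + 3*o) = (o - 4)*(o - 3)*(o + 3)*(o)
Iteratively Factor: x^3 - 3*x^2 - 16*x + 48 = (x - 4)*(x^2 + x - 12) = (x - 4)*(x - 3)*(x + 4)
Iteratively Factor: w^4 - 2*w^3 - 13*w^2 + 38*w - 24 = (w - 2)*(w^3 - 13*w + 12) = (w - 2)*(w + 4)*(w^2 - 4*w + 3) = (w - 2)*(w - 1)*(w + 4)*(w - 3)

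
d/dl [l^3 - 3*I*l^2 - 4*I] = 3*l*(l - 2*I)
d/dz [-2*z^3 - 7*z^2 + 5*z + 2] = -6*z^2 - 14*z + 5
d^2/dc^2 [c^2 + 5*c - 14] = 2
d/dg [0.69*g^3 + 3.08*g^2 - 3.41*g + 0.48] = 2.07*g^2 + 6.16*g - 3.41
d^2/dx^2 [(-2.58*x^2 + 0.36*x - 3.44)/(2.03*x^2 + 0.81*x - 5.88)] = (1.4210854715202e-14*x^4 + 11.451636*x^3 - 269.830848*x^2 - 8.155728*x - 261.611088)/(8.365427*x^6 + 10.013787*x^5 - 68.697027*x^4 - 57.479463*x^3 + 198.984492*x^2 + 84.015792*x - 203.297472)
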